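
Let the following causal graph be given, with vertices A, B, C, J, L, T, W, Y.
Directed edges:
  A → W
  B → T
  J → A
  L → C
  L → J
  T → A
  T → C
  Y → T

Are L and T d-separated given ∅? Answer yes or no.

Bayes-Ball from L | ∅ reaches {A,C,J,W}.
T ∉ reach(L|∅) ⇒ L ⊥ T | ∅.

Yes — L ⊥ T | ∅.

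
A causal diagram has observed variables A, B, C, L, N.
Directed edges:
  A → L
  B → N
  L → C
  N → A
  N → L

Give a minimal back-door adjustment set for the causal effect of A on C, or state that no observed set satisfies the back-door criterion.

desc(A)\{A}={C,L}; candidates ⊆ {B,N}.
size 0: {}; under {} A still reaches {B,C,L,N} ∋ C.
{N}: A⊥C given {N} in G with A→· removed — back-door holds.

A→C: minimal back-door set {N}.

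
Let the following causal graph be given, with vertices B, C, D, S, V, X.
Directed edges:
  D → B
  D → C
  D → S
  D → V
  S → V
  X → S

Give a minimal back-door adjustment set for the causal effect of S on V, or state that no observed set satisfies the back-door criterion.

S→V: minimal back-door set {D}.

desc(S)\{S}={V}; candidates ⊆ {B,C,D,X}.
size 0: {}; under {} S still reaches {B,C,D,V,X} ∋ V.
{D}: S⊥V given {D} in G with S→· removed — back-door holds.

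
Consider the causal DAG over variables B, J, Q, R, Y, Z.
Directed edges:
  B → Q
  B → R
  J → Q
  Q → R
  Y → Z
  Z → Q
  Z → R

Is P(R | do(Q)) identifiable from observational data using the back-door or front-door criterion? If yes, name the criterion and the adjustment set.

desc(Q)\{Q}={R}; candidates ⊆ {B,J,Y,Z}.
size 0: {}; under {} Q still reaches {B,J,R,Y,Z} ∋ R.
size 1: {B}, {J}, {Y} …(+1); under {B} Q still reaches {J,R,Y,Z} ∋ R.
{B,Z}: Q⊥R given {B,Z} in G with Q→· removed — back-door holds.
P(R|do(Q)) = Σ_{B,Z} P(R|Q,B,Z)·P(B,Z).

P(R|do(Q)): backdoor, adjust for {B, Z}.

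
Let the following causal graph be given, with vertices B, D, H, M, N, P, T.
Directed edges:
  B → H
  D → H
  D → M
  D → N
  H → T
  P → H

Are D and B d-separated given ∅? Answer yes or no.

Yes — D ⊥ B | ∅.

Bayes-Ball from D | ∅ reaches {H,M,N,T}.
B ∉ reach(D|∅) ⇒ D ⊥ B | ∅.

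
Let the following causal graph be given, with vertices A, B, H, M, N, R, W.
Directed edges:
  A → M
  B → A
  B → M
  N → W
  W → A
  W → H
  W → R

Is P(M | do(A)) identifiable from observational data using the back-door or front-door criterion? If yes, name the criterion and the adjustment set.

desc(A)\{A}={M}; candidates ⊆ {B,H,N,R,W}.
size 0: {}; under {} A still reaches {B,H,M,N,R,W} ∋ M.
{B}: A⊥M given {B} in G with A→· removed — back-door holds.
P(M|do(A)) = Σ_{B} P(M|A,B)·P(B).

P(M|do(A)): backdoor, adjust for {B}.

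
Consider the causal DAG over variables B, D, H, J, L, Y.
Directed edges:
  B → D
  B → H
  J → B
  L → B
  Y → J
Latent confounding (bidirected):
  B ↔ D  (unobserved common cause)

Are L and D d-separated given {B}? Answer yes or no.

No — L and D are d-connected given {B}.

Bayes-Ball from L | {B} reaches {D,J,Y}.
D ∈ reach(L|{B}) ⇒ L ⊥̸ D | {B}.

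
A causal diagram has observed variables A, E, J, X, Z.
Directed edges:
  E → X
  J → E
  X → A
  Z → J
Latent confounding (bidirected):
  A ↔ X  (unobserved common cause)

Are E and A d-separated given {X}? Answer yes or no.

No — E and A are d-connected given {X}.

Bayes-Ball from E | {X} reaches {A,J,Z}.
A ∈ reach(E|{X}) ⇒ E ⊥̸ A | {X}.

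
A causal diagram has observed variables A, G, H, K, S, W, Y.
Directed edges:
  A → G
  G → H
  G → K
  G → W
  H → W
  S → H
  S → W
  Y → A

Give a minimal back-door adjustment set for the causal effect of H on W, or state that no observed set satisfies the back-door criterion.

H→W: minimal back-door set {G, S}.

desc(H)\{H}={W}; candidates ⊆ {A,G,K,S,Y}.
size 0: {}; under {} H still reaches {A,G,K,S,W,Y} ∋ W.
size 1: {A}, {G}, {K} …(+2); under {A} H still reaches {G,K,S,W} ∋ W.
{G,S}: H⊥W given {G,S} in G with H→· removed — back-door holds.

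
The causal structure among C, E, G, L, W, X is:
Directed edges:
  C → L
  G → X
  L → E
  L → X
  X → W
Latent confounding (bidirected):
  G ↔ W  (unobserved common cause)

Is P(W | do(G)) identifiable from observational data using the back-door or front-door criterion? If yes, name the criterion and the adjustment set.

desc(G)\{G}={W,X}; candidates ⊆ {C,E,L}.
G↔W: latent back-door arc(s) into G.
size 0: {}; under {} G still reaches {W} ∋ W.
size 1: {C}, {E}, {L}; under {C} G still reaches {W} ∋ W.
size 2: {C,E}, {C,L}, {E,L}; under {C,E} G still reaches {W} ∋ W.
G↔W cannot be blocked by any observed set — no back-door set.
{X}: (i) intercepts every directed G→W path; (ii) no back-door G→{X}; (iii) {G} blocks every back-door {X}→W. Front-door holds.
P(W|do(G)) = Σ_{X} P(X|G) Σ_{G'} P(W|X,G')P(G').

P(W|do(G)): frontdoor, adjust for {X}.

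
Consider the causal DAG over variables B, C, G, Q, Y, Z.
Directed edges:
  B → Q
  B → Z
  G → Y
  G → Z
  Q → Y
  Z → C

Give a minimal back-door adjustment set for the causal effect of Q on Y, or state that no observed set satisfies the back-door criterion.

desc(Q)\{Q}={Y}; candidates ⊆ {B,C,G,Z}.
∅: Q⊥Y given ∅ in G with Q→· removed — back-door holds.

Q→Y: minimal back-door set ∅.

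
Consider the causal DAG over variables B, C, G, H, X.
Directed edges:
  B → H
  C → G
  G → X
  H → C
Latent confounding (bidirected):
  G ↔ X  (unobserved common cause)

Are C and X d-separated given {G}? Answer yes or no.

Bayes-Ball from C | {G} reaches {B,H,X}.
X ∈ reach(C|{G}) ⇒ C ⊥̸ X | {G}.

No — C and X are d-connected given {G}.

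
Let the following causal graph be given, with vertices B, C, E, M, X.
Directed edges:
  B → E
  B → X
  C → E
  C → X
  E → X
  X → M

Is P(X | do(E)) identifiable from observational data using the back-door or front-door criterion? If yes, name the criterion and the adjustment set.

desc(E)\{E}={M,X}; candidates ⊆ {B,C}.
size 0: {}; under {} E still reaches {B,C,M,X} ∋ X.
size 1: {B}, {C}; under {B} E still reaches {C,M,X} ∋ X.
{B,C}: E⊥X given {B,C} in G with E→· removed — back-door holds.
P(X|do(E)) = Σ_{B,C} P(X|E,B,C)·P(B,C).

P(X|do(E)): backdoor, adjust for {B, C}.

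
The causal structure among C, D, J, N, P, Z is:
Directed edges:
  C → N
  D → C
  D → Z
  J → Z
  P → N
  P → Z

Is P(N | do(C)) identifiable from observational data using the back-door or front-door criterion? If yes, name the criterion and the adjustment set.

P(N|do(C)): backdoor, adjust for ∅.

desc(C)\{C}={N}; candidates ⊆ {D,J,P,Z}.
∅: C⊥N given ∅ in G with C→· removed — back-door holds.
P(N|do(C)) = P(N|C) — no adjustment needed.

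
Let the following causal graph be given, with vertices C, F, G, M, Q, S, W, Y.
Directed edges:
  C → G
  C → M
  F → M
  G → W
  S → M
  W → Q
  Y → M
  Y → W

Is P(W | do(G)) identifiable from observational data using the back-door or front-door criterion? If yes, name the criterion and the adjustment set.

desc(G)\{G}={Q,W}; candidates ⊆ {C,F,M,S,Y}.
∅: G⊥W given ∅ in G with G→· removed — back-door holds.
P(W|do(G)) = P(W|G) — no adjustment needed.

P(W|do(G)): backdoor, adjust for ∅.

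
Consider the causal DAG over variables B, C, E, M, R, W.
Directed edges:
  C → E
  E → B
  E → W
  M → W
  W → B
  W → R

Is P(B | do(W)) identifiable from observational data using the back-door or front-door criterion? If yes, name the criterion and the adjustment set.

P(B|do(W)): backdoor, adjust for {E}.

desc(W)\{W}={B,R}; candidates ⊆ {C,E,M}.
size 0: {}; under {} W still reaches {B,C,E,M} ∋ B.
{E}: W⊥B given {E} in G with W→· removed — back-door holds.
P(B|do(W)) = Σ_{E} P(B|W,E)·P(E).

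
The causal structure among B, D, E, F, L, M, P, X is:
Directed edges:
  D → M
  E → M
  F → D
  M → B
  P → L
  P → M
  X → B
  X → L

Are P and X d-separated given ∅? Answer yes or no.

Bayes-Ball from P | ∅ reaches {B,L,M}.
X ∉ reach(P|∅) ⇒ P ⊥ X | ∅.

Yes — P ⊥ X | ∅.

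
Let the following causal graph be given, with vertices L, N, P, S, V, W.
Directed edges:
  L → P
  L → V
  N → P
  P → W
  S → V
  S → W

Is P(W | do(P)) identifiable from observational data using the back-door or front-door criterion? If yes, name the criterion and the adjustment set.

desc(P)\{P}={W}; candidates ⊆ {L,N,S,V}.
∅: P⊥W given ∅ in G with P→· removed — back-door holds.
P(W|do(P)) = P(W|P) — no adjustment needed.

P(W|do(P)): backdoor, adjust for ∅.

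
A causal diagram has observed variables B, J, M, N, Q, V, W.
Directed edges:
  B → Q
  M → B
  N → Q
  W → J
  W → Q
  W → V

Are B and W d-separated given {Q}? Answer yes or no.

Bayes-Ball from B | {Q} reaches {J,M,N,V,W}.
W ∈ reach(B|{Q}) ⇒ B ⊥̸ W | {Q}.

No — B and W are d-connected given {Q}.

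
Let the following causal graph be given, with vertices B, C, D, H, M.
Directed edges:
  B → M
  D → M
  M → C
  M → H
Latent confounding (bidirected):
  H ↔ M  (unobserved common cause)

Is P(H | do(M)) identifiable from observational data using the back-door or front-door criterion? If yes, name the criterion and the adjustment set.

P(H|do(M)): not identifiable (no BD/FD set).

desc(M)\{M}={C,H}; candidates ⊆ {B,D}.
M↔H: latent back-door arc(s) into M.
size 0: {}; under {} M still reaches {B,D,H} ∋ H.
size 1: {B}, {D}; under {B} M still reaches {D,H} ∋ H.
size 2: {B,D}; under {B,D} M still reaches {H} ∋ H.
M↔H cannot be blocked by any observed set — no back-door set.
No mediator lies on a directed M→…→H path.
Neither criterion identifies P(H|do(M)) in this graph.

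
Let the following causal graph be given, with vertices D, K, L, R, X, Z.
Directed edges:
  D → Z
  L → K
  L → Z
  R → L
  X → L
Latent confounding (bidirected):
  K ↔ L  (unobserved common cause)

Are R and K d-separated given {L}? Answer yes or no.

Bayes-Ball from R | {L} reaches {K,X}.
K ∈ reach(R|{L}) ⇒ R ⊥̸ K | {L}.

No — R and K are d-connected given {L}.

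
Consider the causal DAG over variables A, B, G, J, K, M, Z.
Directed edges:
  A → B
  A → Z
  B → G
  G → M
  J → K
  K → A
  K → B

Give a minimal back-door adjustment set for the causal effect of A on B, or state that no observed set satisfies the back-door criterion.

A→B: minimal back-door set {K}.

desc(A)\{A}={B,G,M,Z}; candidates ⊆ {J,K}.
size 0: {}; under {} A still reaches {B,G,J,K,M} ∋ B.
{K}: A⊥B given {K} in G with A→· removed — back-door holds.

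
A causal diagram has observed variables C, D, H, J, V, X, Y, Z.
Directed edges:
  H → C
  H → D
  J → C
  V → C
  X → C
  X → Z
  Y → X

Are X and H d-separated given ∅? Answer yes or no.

Bayes-Ball from X | ∅ reaches {C,Y,Z}.
H ∉ reach(X|∅) ⇒ X ⊥ H | ∅.

Yes — X ⊥ H | ∅.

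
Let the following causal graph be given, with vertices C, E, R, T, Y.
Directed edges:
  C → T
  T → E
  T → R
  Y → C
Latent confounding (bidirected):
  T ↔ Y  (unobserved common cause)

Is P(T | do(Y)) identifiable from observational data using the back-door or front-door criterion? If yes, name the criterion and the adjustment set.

P(T|do(Y)): frontdoor, adjust for {C}.

desc(Y)\{Y}={C,E,R,T}; candidates ⊆ {—}.
Y↔T: latent back-door arc(s) into Y.
size 0: {}; under {} Y still reaches {E,R,T} ∋ T.
Y↔T cannot be blocked by any observed set — no back-door set.
{C}: (i) intercepts every directed Y→T path; (ii) no back-door Y→{C}; (iii) {Y} blocks every back-door {C}→T. Front-door holds.
P(T|do(Y)) = Σ_{C} P(C|Y) Σ_{Y'} P(T|C,Y')P(Y').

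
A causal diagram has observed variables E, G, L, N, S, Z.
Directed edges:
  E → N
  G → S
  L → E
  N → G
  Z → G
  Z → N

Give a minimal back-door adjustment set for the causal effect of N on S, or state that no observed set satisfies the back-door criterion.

N→S: minimal back-door set {Z}.

desc(N)\{N}={G,S}; candidates ⊆ {E,L,Z}.
size 0: {}; under {} N still reaches {E,G,L,S,Z} ∋ S.
{Z}: N⊥S given {Z} in G with N→· removed — back-door holds.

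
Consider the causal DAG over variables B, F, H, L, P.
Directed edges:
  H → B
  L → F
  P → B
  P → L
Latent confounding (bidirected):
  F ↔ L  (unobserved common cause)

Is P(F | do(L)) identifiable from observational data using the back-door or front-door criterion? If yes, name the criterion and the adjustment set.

P(F|do(L)): not identifiable (no BD/FD set).

desc(L)\{L}={F}; candidates ⊆ {B,H,P}.
L↔F: latent back-door arc(s) into L.
size 0: {}; under {} L still reaches {B,F,P} ∋ F.
size 1: {B}, {H}, {P}; under {B} L still reaches {F,H,P} ∋ F.
size 2: {B,H}, {B,P}, {H,P}; under {B,H} L still reaches {F,P} ∋ F.
L↔F cannot be blocked by any observed set — no back-door set.
No mediator lies on a directed L→…→F path.
Neither criterion identifies P(F|do(L)) in this graph.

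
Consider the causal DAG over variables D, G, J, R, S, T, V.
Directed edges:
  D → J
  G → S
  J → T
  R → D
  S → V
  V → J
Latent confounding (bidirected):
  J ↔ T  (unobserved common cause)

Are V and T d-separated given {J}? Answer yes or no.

No — V and T are d-connected given {J}.

Bayes-Ball from V | {J} reaches {D,G,R,S,T}.
T ∈ reach(V|{J}) ⇒ V ⊥̸ T | {J}.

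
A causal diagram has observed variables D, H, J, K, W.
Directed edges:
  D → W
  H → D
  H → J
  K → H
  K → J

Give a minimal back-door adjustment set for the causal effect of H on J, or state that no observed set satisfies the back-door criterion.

H→J: minimal back-door set {K}.

desc(H)\{H}={D,J,W}; candidates ⊆ {K}.
size 0: {}; under {} H still reaches {J,K} ∋ J.
{K}: H⊥J given {K} in G with H→· removed — back-door holds.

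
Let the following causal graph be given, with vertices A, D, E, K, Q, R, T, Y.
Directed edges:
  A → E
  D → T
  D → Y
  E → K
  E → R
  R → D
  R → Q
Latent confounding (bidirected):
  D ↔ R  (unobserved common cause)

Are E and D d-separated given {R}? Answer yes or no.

Bayes-Ball from E | {R} reaches {A,D,K,T,Y}.
D ∈ reach(E|{R}) ⇒ E ⊥̸ D | {R}.

No — E and D are d-connected given {R}.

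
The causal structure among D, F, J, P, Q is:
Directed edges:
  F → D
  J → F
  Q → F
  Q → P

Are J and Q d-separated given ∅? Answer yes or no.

Yes — J ⊥ Q | ∅.

Bayes-Ball from J | ∅ reaches {D,F}.
Q ∉ reach(J|∅) ⇒ J ⊥ Q | ∅.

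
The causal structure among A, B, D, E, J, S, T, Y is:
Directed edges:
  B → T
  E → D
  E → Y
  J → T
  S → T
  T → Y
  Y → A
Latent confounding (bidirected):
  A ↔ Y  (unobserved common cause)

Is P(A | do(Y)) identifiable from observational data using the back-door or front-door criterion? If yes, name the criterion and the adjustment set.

desc(Y)\{Y}={A}; candidates ⊆ {B,D,E,J,S,T}.
Y↔A: latent back-door arc(s) into Y.
size 0: {}; under {} Y still reaches {A,B,D,E,J,S,T} ∋ A.
size 1: {B}, {D}, {E} …(+3); under {B} Y still reaches {A,D,E,J,S,T} ∋ A.
size 2: {B,D}, {B,E}, {B,J} …(+12); under {B,D} Y still reaches {A,E,J,S,T} ∋ A.
Y↔A cannot be blocked by any observed set — no back-door set.
No mediator lies on a directed Y→…→A path.
Neither criterion identifies P(A|do(Y)) in this graph.

P(A|do(Y)): not identifiable (no BD/FD set).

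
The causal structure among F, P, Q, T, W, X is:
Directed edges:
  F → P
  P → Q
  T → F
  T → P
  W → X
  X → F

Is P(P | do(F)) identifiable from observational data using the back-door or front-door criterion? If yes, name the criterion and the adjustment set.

P(P|do(F)): backdoor, adjust for {T}.

desc(F)\{F}={P,Q}; candidates ⊆ {T,W,X}.
size 0: {}; under {} F still reaches {P,Q,T,W,X} ∋ P.
{T}: F⊥P given {T} in G with F→· removed — back-door holds.
P(P|do(F)) = Σ_{T} P(P|F,T)·P(T).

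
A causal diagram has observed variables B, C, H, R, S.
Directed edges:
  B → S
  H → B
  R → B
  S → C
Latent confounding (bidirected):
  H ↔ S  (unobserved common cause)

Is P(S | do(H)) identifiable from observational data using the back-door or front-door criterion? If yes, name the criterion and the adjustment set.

P(S|do(H)): frontdoor, adjust for {B}.

desc(H)\{H}={B,C,S}; candidates ⊆ {R}.
H↔S: latent back-door arc(s) into H.
size 0: {}; under {} H still reaches {C,S} ∋ S.
size 1: {R}; under {R} H still reaches {C,S} ∋ S.
H↔S cannot be blocked by any observed set — no back-door set.
{B}: (i) intercepts every directed H→S path; (ii) no back-door H→{B}; (iii) {H} blocks every back-door {B}→S. Front-door holds.
P(S|do(H)) = Σ_{B} P(B|H) Σ_{H'} P(S|B,H')P(H').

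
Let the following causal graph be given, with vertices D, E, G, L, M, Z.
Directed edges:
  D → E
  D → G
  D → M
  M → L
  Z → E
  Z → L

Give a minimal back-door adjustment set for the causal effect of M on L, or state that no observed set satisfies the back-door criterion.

desc(M)\{M}={L}; candidates ⊆ {D,E,G,Z}.
∅: M⊥L given ∅ in G with M→· removed — back-door holds.

M→L: minimal back-door set ∅.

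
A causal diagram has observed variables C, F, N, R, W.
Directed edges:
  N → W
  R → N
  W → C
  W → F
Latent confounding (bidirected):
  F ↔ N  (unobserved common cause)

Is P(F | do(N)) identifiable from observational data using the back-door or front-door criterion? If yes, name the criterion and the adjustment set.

desc(N)\{N}={C,F,W}; candidates ⊆ {R}.
N↔F: latent back-door arc(s) into N.
size 0: {}; under {} N still reaches {F,R} ∋ F.
size 1: {R}; under {R} N still reaches {F} ∋ F.
N↔F cannot be blocked by any observed set — no back-door set.
{W}: (i) intercepts every directed N→F path; (ii) no back-door N→{W}; (iii) {N} blocks every back-door {W}→F. Front-door holds.
P(F|do(N)) = Σ_{W} P(W|N) Σ_{N'} P(F|W,N')P(N').

P(F|do(N)): frontdoor, adjust for {W}.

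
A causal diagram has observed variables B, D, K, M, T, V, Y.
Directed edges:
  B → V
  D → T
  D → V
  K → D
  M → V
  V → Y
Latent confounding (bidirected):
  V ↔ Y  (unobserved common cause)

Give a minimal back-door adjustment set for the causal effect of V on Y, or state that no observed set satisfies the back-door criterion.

V→Y: no observed back-door set.

desc(V)\{V}={Y}; candidates ⊆ {B,D,K,M,T}.
V↔Y: latent back-door arc(s) into V.
size 0: {}; under {} V still reaches {B,D,K,M,T,Y} ∋ Y.
size 1: {B}, {D}, {K} …(+2); under {B} V still reaches {D,K,M,T,Y} ∋ Y.
size 2: {B,D}, {B,K}, {B,M} …(+7); under {B,D} V still reaches {M,Y} ∋ Y.
V↔Y cannot be blocked by any observed set — no back-door set.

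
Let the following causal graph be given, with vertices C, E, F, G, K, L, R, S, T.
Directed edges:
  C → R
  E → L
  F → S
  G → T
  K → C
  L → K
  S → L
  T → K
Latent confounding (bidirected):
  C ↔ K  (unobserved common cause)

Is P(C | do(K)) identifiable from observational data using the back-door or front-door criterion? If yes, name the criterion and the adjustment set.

desc(K)\{K}={C,R}; candidates ⊆ {E,F,G,L,S,T}.
K↔C: latent back-door arc(s) into K.
size 0: {}; under {} K still reaches {C,E,F,G,L,R,S,T} ∋ C.
size 1: {E}, {F}, {G} …(+3); under {E} K still reaches {C,F,G,L,R,S,T} ∋ C.
size 2: {E,F}, {E,G}, {E,L} …(+12); under {E,F} K still reaches {C,G,L,R,S,T} ∋ C.
K↔C cannot be blocked by any observed set — no back-door set.
No mediator lies on a directed K→…→C path.
Neither criterion identifies P(C|do(K)) in this graph.

P(C|do(K)): not identifiable (no BD/FD set).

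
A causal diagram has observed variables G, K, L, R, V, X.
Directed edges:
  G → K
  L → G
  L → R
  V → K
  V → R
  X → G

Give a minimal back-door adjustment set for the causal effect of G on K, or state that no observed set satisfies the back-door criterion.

G→K: minimal back-door set ∅.

desc(G)\{G}={K}; candidates ⊆ {L,R,V,X}.
∅: G⊥K given ∅ in G with G→· removed — back-door holds.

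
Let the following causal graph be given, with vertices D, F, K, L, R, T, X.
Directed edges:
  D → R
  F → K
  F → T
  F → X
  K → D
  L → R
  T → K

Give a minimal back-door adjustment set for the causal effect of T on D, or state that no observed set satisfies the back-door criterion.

T→D: minimal back-door set {F}.

desc(T)\{T}={D,K,R}; candidates ⊆ {F,L,X}.
size 0: {}; under {} T still reaches {D,F,K,R,X} ∋ D.
{F}: T⊥D given {F} in G with T→· removed — back-door holds.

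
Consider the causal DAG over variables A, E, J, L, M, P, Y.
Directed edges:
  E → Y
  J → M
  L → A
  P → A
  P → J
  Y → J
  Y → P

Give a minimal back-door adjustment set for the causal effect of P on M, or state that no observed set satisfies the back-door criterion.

desc(P)\{P}={A,J,M}; candidates ⊆ {E,L,Y}.
size 0: {}; under {} P still reaches {E,J,M,Y} ∋ M.
{Y}: P⊥M given {Y} in G with P→· removed — back-door holds.

P→M: minimal back-door set {Y}.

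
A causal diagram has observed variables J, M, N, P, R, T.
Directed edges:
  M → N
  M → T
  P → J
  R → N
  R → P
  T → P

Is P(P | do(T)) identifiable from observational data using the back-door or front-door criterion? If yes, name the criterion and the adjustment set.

desc(T)\{T}={J,P}; candidates ⊆ {M,N,R}.
∅: T⊥P given ∅ in G with T→· removed — back-door holds.
P(P|do(T)) = P(P|T) — no adjustment needed.

P(P|do(T)): backdoor, adjust for ∅.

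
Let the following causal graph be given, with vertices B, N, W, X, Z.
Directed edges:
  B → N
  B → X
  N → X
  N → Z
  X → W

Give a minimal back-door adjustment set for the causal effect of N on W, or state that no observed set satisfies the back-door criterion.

N→W: minimal back-door set {B}.

desc(N)\{N}={W,X,Z}; candidates ⊆ {B}.
size 0: {}; under {} N still reaches {B,W,X} ∋ W.
{B}: N⊥W given {B} in G with N→· removed — back-door holds.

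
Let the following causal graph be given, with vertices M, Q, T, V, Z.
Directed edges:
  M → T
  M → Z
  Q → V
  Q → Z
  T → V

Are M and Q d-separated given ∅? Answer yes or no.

Yes — M ⊥ Q | ∅.

Bayes-Ball from M | ∅ reaches {T,V,Z}.
Q ∉ reach(M|∅) ⇒ M ⊥ Q | ∅.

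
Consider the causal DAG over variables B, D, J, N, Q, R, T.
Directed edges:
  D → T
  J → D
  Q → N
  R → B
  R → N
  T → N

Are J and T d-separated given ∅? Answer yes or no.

Bayes-Ball from J | ∅ reaches {D,N,T}.
T ∈ reach(J|∅) ⇒ J ⊥̸ T | ∅.

No — J and T are d-connected given ∅.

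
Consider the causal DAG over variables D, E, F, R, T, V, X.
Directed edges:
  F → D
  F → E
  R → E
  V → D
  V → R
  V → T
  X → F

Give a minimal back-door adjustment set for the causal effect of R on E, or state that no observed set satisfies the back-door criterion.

R→E: minimal back-door set ∅.

desc(R)\{R}={E}; candidates ⊆ {D,F,T,V,X}.
∅: R⊥E given ∅ in G with R→· removed — back-door holds.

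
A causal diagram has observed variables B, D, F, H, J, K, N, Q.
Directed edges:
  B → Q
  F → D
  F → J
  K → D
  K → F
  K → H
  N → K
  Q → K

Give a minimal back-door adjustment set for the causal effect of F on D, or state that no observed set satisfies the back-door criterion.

desc(F)\{F}={D,J}; candidates ⊆ {B,H,K,N,Q}.
size 0: {}; under {} F still reaches {B,D,H,K,N,Q} ∋ D.
{K}: F⊥D given {K} in G with F→· removed — back-door holds.

F→D: minimal back-door set {K}.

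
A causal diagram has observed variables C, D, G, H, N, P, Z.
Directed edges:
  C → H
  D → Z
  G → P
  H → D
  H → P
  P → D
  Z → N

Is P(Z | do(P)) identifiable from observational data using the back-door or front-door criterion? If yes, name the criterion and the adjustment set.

P(Z|do(P)): backdoor, adjust for {H}.

desc(P)\{P}={D,N,Z}; candidates ⊆ {C,G,H}.
size 0: {}; under {} P still reaches {C,D,G,H,N,Z} ∋ Z.
{H}: P⊥Z given {H} in G with P→· removed — back-door holds.
P(Z|do(P)) = Σ_{H} P(Z|P,H)·P(H).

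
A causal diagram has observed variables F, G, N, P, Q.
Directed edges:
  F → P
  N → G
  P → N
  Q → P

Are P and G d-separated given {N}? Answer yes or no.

Yes — P ⊥ G | {N}.

Bayes-Ball from P | {N} reaches {F,Q}.
G ∉ reach(P|{N}) ⇒ P ⊥ G | {N}.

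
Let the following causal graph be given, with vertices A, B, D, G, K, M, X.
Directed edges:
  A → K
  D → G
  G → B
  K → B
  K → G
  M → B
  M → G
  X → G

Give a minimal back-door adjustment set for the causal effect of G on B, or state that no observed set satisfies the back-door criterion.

desc(G)\{G}={B}; candidates ⊆ {A,D,K,M,X}.
size 0: {}; under {} G still reaches {A,B,D,K,M,X} ∋ B.
size 1: {A}, {D}, {K} …(+2); under {A} G still reaches {B,D,K,M,X} ∋ B.
{K,M}: G⊥B given {K,M} in G with G→· removed — back-door holds.

G→B: minimal back-door set {K, M}.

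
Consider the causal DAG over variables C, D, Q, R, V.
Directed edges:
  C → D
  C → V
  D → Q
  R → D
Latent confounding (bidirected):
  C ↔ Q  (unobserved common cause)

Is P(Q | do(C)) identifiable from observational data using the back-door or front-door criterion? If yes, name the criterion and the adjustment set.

P(Q|do(C)): frontdoor, adjust for {D}.

desc(C)\{C}={D,Q,V}; candidates ⊆ {R}.
C↔Q: latent back-door arc(s) into C.
size 0: {}; under {} C still reaches {Q} ∋ Q.
size 1: {R}; under {R} C still reaches {Q} ∋ Q.
C↔Q cannot be blocked by any observed set — no back-door set.
{D}: (i) intercepts every directed C→Q path; (ii) no back-door C→{D}; (iii) {C} blocks every back-door {D}→Q. Front-door holds.
P(Q|do(C)) = Σ_{D} P(D|C) Σ_{C'} P(Q|D,C')P(C').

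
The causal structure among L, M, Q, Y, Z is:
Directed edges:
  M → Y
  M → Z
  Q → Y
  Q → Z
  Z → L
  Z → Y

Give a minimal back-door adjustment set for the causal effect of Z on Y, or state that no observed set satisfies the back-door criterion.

Z→Y: minimal back-door set {M, Q}.

desc(Z)\{Z}={L,Y}; candidates ⊆ {M,Q}.
size 0: {}; under {} Z still reaches {M,Q,Y} ∋ Y.
size 1: {M}, {Q}; under {M} Z still reaches {Q,Y} ∋ Y.
{M,Q}: Z⊥Y given {M,Q} in G with Z→· removed — back-door holds.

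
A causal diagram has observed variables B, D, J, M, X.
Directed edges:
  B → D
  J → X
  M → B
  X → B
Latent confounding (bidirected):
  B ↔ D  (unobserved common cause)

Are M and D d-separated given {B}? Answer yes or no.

Bayes-Ball from M | {B} reaches {D,J,X}.
D ∈ reach(M|{B}) ⇒ M ⊥̸ D | {B}.

No — M and D are d-connected given {B}.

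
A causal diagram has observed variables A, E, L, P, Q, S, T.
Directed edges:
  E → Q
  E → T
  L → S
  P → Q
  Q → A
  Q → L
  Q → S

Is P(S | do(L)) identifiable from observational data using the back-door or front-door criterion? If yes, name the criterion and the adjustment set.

desc(L)\{L}={S}; candidates ⊆ {A,E,P,Q,T}.
size 0: {}; under {} L still reaches {A,E,P,Q,S,T} ∋ S.
{Q}: L⊥S given {Q} in G with L→· removed — back-door holds.
P(S|do(L)) = Σ_{Q} P(S|L,Q)·P(Q).

P(S|do(L)): backdoor, adjust for {Q}.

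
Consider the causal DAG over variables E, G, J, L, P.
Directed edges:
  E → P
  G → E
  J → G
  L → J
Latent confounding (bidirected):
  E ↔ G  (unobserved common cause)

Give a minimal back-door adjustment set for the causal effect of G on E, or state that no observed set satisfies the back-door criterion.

G→E: no observed back-door set.

desc(G)\{G}={E,P}; candidates ⊆ {J,L}.
G↔E: latent back-door arc(s) into G.
size 0: {}; under {} G still reaches {E,J,L,P} ∋ E.
size 1: {J}, {L}; under {J} G still reaches {E,P} ∋ E.
size 2: {J,L}; under {J,L} G still reaches {E,P} ∋ E.
G↔E cannot be blocked by any observed set — no back-door set.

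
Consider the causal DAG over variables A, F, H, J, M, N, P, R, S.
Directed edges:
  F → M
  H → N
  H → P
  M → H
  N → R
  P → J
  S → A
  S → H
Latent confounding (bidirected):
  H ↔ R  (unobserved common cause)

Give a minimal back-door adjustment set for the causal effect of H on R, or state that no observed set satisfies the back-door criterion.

H→R: no observed back-door set.

desc(H)\{H}={J,N,P,R}; candidates ⊆ {A,F,M,S}.
H↔R: latent back-door arc(s) into H.
size 0: {}; under {} H still reaches {A,F,M,R,S} ∋ R.
size 1: {A}, {F}, {M} …(+1); under {A} H still reaches {F,M,R,S} ∋ R.
size 2: {A,F}, {A,M}, {A,S} …(+3); under {A,F} H still reaches {M,R,S} ∋ R.
H↔R cannot be blocked by any observed set — no back-door set.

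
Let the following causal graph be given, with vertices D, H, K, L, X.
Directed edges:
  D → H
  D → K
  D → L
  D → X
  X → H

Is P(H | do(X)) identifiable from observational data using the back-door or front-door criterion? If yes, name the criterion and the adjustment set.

desc(X)\{X}={H}; candidates ⊆ {D,K,L}.
size 0: {}; under {} X still reaches {D,H,K,L} ∋ H.
{D}: X⊥H given {D} in G with X→· removed — back-door holds.
P(H|do(X)) = Σ_{D} P(H|X,D)·P(D).

P(H|do(X)): backdoor, adjust for {D}.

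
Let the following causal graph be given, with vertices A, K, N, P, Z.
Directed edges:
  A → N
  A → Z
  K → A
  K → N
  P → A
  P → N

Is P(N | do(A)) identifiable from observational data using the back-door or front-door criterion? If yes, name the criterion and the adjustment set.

desc(A)\{A}={N,Z}; candidates ⊆ {K,P}.
size 0: {}; under {} A still reaches {K,N,P} ∋ N.
size 1: {K}, {P}; under {K} A still reaches {N,P} ∋ N.
{K,P}: A⊥N given {K,P} in G with A→· removed — back-door holds.
P(N|do(A)) = Σ_{K,P} P(N|A,K,P)·P(K,P).

P(N|do(A)): backdoor, adjust for {K, P}.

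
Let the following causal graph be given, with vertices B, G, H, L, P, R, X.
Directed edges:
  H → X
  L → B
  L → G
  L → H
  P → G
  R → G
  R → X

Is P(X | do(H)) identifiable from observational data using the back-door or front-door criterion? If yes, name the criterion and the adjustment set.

desc(H)\{H}={X}; candidates ⊆ {B,G,L,P,R}.
∅: H⊥X given ∅ in G with H→· removed — back-door holds.
P(X|do(H)) = P(X|H) — no adjustment needed.

P(X|do(H)): backdoor, adjust for ∅.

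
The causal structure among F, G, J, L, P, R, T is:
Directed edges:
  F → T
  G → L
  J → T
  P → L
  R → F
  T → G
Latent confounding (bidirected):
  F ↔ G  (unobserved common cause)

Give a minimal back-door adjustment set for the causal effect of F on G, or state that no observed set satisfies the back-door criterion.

F→G: no observed back-door set.

desc(F)\{F}={G,L,T}; candidates ⊆ {J,P,R}.
F↔G: latent back-door arc(s) into F.
size 0: {}; under {} F still reaches {G,L,R} ∋ G.
size 1: {J}, {P}, {R}; under {J} F still reaches {G,L,R} ∋ G.
size 2: {J,P}, {J,R}, {P,R}; under {J,P} F still reaches {G,L,R} ∋ G.
F↔G cannot be blocked by any observed set — no back-door set.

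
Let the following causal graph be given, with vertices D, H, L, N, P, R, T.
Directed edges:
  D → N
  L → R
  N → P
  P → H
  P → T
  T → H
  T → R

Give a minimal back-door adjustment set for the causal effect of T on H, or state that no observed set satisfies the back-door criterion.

desc(T)\{T}={H,R}; candidates ⊆ {D,L,N,P}.
size 0: {}; under {} T still reaches {D,H,N,P} ∋ H.
{P}: T⊥H given {P} in G with T→· removed — back-door holds.

T→H: minimal back-door set {P}.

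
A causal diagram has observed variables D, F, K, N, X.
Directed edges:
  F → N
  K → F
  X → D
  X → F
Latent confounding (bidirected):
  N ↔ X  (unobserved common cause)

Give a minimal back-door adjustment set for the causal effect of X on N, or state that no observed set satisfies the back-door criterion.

X→N: no observed back-door set.

desc(X)\{X}={D,F,N}; candidates ⊆ {K}.
X↔N: latent back-door arc(s) into X.
size 0: {}; under {} X still reaches {N} ∋ N.
size 1: {K}; under {K} X still reaches {N} ∋ N.
X↔N cannot be blocked by any observed set — no back-door set.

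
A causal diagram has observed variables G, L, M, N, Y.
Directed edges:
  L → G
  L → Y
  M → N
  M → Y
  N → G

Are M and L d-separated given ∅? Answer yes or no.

Bayes-Ball from M | ∅ reaches {G,N,Y}.
L ∉ reach(M|∅) ⇒ M ⊥ L | ∅.

Yes — M ⊥ L | ∅.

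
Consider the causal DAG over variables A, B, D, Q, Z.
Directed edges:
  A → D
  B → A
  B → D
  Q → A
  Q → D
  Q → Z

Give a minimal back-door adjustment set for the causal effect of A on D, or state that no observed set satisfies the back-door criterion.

A→D: minimal back-door set {B, Q}.

desc(A)\{A}={D}; candidates ⊆ {B,Q,Z}.
size 0: {}; under {} A still reaches {B,D,Q,Z} ∋ D.
size 1: {B}, {Q}, {Z}; under {B} A still reaches {D,Q,Z} ∋ D.
{B,Q}: A⊥D given {B,Q} in G with A→· removed — back-door holds.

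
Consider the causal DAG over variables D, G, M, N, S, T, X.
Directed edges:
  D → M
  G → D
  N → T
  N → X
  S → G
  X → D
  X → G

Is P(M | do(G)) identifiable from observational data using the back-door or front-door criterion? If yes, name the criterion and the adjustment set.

P(M|do(G)): backdoor, adjust for {X}.

desc(G)\{G}={D,M}; candidates ⊆ {N,S,T,X}.
size 0: {}; under {} G still reaches {D,M,N,S,T,X} ∋ M.
{X}: G⊥M given {X} in G with G→· removed — back-door holds.
P(M|do(G)) = Σ_{X} P(M|G,X)·P(X).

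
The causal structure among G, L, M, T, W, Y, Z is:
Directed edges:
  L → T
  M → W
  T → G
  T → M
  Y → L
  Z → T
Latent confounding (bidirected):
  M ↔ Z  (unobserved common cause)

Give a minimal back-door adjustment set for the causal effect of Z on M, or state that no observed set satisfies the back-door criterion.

Z→M: no observed back-door set.

desc(Z)\{Z}={G,M,T,W}; candidates ⊆ {L,Y}.
Z↔M: latent back-door arc(s) into Z.
size 0: {}; under {} Z still reaches {M,W} ∋ M.
size 1: {L}, {Y}; under {L} Z still reaches {M,W} ∋ M.
size 2: {L,Y}; under {L,Y} Z still reaches {M,W} ∋ M.
Z↔M cannot be blocked by any observed set — no back-door set.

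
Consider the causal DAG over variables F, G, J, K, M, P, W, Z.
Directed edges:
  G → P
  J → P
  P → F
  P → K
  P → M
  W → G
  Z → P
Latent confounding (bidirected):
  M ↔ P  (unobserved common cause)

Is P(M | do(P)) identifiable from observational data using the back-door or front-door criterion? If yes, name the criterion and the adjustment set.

desc(P)\{P}={F,K,M}; candidates ⊆ {G,J,W,Z}.
P↔M: latent back-door arc(s) into P.
size 0: {}; under {} P still reaches {G,J,M,W,Z} ∋ M.
size 1: {G}, {J}, {W} …(+1); under {G} P still reaches {J,M,Z} ∋ M.
size 2: {G,J}, {G,W}, {G,Z} …(+3); under {G,J} P still reaches {M,Z} ∋ M.
P↔M cannot be blocked by any observed set — no back-door set.
No mediator lies on a directed P→…→M path.
Neither criterion identifies P(M|do(P)) in this graph.

P(M|do(P)): not identifiable (no BD/FD set).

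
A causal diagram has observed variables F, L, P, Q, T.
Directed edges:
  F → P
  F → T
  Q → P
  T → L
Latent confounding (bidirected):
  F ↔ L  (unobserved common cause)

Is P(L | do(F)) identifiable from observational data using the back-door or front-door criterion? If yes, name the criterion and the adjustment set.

P(L|do(F)): frontdoor, adjust for {T}.

desc(F)\{F}={L,P,T}; candidates ⊆ {Q}.
F↔L: latent back-door arc(s) into F.
size 0: {}; under {} F still reaches {L} ∋ L.
size 1: {Q}; under {Q} F still reaches {L} ∋ L.
F↔L cannot be blocked by any observed set — no back-door set.
{T}: (i) intercepts every directed F→L path; (ii) no back-door F→{T}; (iii) {F} blocks every back-door {T}→L. Front-door holds.
P(L|do(F)) = Σ_{T} P(T|F) Σ_{F'} P(L|T,F')P(F').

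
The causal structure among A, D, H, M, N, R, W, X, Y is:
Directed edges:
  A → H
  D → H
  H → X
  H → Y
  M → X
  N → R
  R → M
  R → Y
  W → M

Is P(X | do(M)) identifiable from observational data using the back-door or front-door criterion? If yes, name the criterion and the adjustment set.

desc(M)\{M}={X}; candidates ⊆ {A,D,H,N,R,W,Y}.
∅: M⊥X given ∅ in G with M→· removed — back-door holds.
P(X|do(M)) = P(X|M) — no adjustment needed.

P(X|do(M)): backdoor, adjust for ∅.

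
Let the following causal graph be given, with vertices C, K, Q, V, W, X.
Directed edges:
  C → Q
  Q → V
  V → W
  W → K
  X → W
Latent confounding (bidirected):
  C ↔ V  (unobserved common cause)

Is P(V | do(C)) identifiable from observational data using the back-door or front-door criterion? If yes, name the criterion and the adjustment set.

P(V|do(C)): frontdoor, adjust for {Q}.

desc(C)\{C}={K,Q,V,W}; candidates ⊆ {X}.
C↔V: latent back-door arc(s) into C.
size 0: {}; under {} C still reaches {K,V,W} ∋ V.
size 1: {X}; under {X} C still reaches {K,V,W} ∋ V.
C↔V cannot be blocked by any observed set — no back-door set.
{Q}: (i) intercepts every directed C→V path; (ii) no back-door C→{Q}; (iii) {C} blocks every back-door {Q}→V. Front-door holds.
P(V|do(C)) = Σ_{Q} P(Q|C) Σ_{C'} P(V|Q,C')P(C').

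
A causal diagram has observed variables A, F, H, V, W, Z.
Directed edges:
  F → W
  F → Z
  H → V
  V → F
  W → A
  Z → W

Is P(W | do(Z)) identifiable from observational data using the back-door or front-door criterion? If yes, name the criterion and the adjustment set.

desc(Z)\{Z}={A,W}; candidates ⊆ {F,H,V}.
size 0: {}; under {} Z still reaches {A,F,H,V,W} ∋ W.
{F}: Z⊥W given {F} in G with Z→· removed — back-door holds.
P(W|do(Z)) = Σ_{F} P(W|Z,F)·P(F).

P(W|do(Z)): backdoor, adjust for {F}.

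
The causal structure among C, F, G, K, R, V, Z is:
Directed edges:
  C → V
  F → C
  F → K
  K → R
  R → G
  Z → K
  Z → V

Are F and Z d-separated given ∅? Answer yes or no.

Yes — F ⊥ Z | ∅.

Bayes-Ball from F | ∅ reaches {C,G,K,R,V}.
Z ∉ reach(F|∅) ⇒ F ⊥ Z | ∅.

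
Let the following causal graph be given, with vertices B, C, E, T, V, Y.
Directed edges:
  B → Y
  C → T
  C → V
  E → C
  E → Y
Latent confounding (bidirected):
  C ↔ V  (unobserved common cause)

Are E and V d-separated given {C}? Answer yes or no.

Bayes-Ball from E | {C} reaches {V,Y}.
V ∈ reach(E|{C}) ⇒ E ⊥̸ V | {C}.

No — E and V are d-connected given {C}.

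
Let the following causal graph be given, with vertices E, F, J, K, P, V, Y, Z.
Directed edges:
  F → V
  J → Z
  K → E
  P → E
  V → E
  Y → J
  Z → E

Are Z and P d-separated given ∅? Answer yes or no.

Bayes-Ball from Z | ∅ reaches {E,J,Y}.
P ∉ reach(Z|∅) ⇒ Z ⊥ P | ∅.

Yes — Z ⊥ P | ∅.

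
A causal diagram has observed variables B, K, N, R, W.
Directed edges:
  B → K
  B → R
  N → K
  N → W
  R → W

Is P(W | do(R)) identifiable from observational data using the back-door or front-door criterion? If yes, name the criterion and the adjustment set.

P(W|do(R)): backdoor, adjust for ∅.

desc(R)\{R}={W}; candidates ⊆ {B,K,N}.
∅: R⊥W given ∅ in G with R→· removed — back-door holds.
P(W|do(R)) = P(W|R) — no adjustment needed.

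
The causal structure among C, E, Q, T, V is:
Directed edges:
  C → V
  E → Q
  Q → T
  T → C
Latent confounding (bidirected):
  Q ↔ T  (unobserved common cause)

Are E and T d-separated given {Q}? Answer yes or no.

Bayes-Ball from E | {Q} reaches {C,T,V}.
T ∈ reach(E|{Q}) ⇒ E ⊥̸ T | {Q}.

No — E and T are d-connected given {Q}.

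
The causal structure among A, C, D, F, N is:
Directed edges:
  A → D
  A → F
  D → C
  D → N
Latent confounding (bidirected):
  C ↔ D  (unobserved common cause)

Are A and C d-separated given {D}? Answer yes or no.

No — A and C are d-connected given {D}.

Bayes-Ball from A | {D} reaches {C,F}.
C ∈ reach(A|{D}) ⇒ A ⊥̸ C | {D}.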